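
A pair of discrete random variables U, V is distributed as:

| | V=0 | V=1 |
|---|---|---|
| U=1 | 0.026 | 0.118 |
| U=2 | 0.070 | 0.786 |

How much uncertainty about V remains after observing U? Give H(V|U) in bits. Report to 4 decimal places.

0.4477 bits

Chain rule: H(V|U) = H(U,V) − H(U).
Marginals: p(U) = (0.1440, 0.8560), p(V) = (0.0960, 0.9040).
H(U,V) = 1.0423 bits; H(U) = 0.5946 bits.
H(V|U) = 1.0423 − 0.5946 = 0.4477 bits.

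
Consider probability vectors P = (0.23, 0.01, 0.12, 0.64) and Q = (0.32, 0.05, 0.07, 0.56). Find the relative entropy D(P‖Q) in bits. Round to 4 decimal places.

0.0838 bits

D(P‖Q) = Σ p·log₂(p/q).
  0.23·log₂(0.23/0.32) = -0.10958
  0.01·log₂(0.01/0.05) = -0.02322
  0.12·log₂(0.12/0.07) = 0.09331
  0.64·log₂(0.64/0.56) = 0.12329
D(P‖Q) = 0.0838 bits.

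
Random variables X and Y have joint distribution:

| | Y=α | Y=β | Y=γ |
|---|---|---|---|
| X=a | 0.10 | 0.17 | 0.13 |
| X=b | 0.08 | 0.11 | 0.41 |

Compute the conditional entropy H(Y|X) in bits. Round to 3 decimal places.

1.348 bits

Chain rule: H(Y|X) = H(X,Y) − H(X).
Marginals: p(X) = (0.4000, 0.6000), p(Y) = (0.1800, 0.2800, 0.5400).
H(X,Y) = 2.3186 bits; H(X) = 0.9710 bits.
H(Y|X) = 2.3186 − 0.9710 = 1.348 bits.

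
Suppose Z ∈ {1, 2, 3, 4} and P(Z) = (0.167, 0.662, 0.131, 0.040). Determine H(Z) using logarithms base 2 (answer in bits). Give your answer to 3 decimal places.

H(Z) = −Σ p·log₂ p.
  −(0.167)·log₂(0.167) = 0.4312
  −(0.662)·log₂(0.662) = 0.3940
  −(0.131)·log₂(0.131) = 0.3841
  −(0.040)·log₂(0.040) = 0.1858
Sum: 0.4312 + 0.3940 + 0.3841 + 0.1858 = 1.395 bits.

1.395 bits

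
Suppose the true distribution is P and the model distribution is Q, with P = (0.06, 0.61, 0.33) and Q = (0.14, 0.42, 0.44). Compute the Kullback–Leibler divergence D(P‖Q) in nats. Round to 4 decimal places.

0.0819 nats

D(P‖Q) = Σ p·ln(p/q).
  0.06·ln(0.06/0.14) = -0.05084
  0.61·ln(0.61/0.42) = 0.22765
  0.33·ln(0.33/0.44) = -0.09494
D(P‖Q) = 0.0819 nats.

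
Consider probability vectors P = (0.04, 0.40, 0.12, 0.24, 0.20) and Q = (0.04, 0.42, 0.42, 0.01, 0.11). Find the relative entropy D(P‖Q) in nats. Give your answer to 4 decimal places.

0.7125 nats

D(P‖Q) = Σ p·ln(p/q).
  0.04·ln(0.04/0.04) = 0.00000
  0.40·ln(0.40/0.42) = -0.01952
  0.12·ln(0.12/0.42) = -0.15033
  0.24·ln(0.24/0.01) = 0.76273
  0.20·ln(0.20/0.11) = 0.11957
D(P‖Q) = 0.7125 nats.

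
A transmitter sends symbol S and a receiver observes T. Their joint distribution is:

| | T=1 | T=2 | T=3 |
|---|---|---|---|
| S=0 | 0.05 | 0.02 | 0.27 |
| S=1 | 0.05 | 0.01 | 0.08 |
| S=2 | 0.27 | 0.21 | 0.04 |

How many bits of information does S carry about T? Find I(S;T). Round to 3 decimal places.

Marginals: p(S) = (0.3400, 0.1400, 0.5200), p(T) = (0.3700, 0.2400, 0.3900).
I(S;T) = Σ p(x,y)·log₂[p(x,y)/(p(x)p(y))].
  (0,1): 0.05·log₂(0.3975) = -0.0666
  (0,2): 0.02·log₂(0.2451) = -0.0406
  (0,3): 0.27·log₂(2.0362) = 0.2770
  (1,1): 0.05·log₂(0.9653) = -0.0026
  (1,2): 0.01·log₂(0.2976) = -0.0175
  (1,3): 0.08·log₂(1.4652) = 0.0441
  (2,1): 0.27·log₂(1.4033) = 0.1320
  (2,2): 0.21·log₂(1.6827) = 0.1577
  (2,3): 0.04·log₂(0.1972) = -0.0937
Sum = 0.390 bits.

0.390 bits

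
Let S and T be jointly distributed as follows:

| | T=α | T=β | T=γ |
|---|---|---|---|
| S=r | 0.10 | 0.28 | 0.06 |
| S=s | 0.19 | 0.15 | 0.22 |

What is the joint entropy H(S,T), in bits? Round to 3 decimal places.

H(S,T) = −Σ p(x,y)·log₂ p(x,y) over all 6 cells.
  cell (r,α): −0.10·log₂0.10 = 0.3322
  cell (r,β): −0.28·log₂0.28 = 0.5142
  cell (r,γ): −0.06·log₂0.06 = 0.2435
  cell (s,α): −0.19·log₂0.19 = 0.4552
  cell (s,β): −0.15·log₂0.15 = 0.4105
  cell (s,γ): −0.22·log₂0.22 = 0.4806
Sum = 2.436 bits.

2.436 bits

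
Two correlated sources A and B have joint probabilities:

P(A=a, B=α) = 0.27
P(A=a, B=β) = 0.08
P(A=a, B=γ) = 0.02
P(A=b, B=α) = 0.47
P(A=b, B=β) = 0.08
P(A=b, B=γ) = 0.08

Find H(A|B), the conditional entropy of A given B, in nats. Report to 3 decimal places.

Chain rule: H(A|B) = H(A,B) − H(B).
Marginals: p(A) = (0.3700, 0.6300), p(B) = (0.7400, 0.1600, 0.1000).
H(A,B) = 1.3928 nats; H(B) = 0.7463 nats.
H(A|B) = 1.3928 − 0.7463 = 0.647 nats.

0.647 nats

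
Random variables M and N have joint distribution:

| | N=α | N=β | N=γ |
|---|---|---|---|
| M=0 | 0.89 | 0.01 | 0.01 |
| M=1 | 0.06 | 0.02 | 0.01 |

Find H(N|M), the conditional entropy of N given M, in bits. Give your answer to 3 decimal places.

0.269 bits

Chain rule: H(N|M) = H(M,N) − H(M).
Marginals: p(M) = (0.9100, 0.0900), p(N) = (0.9500, 0.0300, 0.0200).
H(M,N) = 0.7054 bits; H(M) = 0.4365 bits.
H(N|M) = 0.7054 − 0.4365 = 0.269 bits.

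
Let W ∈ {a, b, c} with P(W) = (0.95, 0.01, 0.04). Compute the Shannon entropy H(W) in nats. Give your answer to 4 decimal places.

H(W) = −Σ p·ln p.
  −(0.95)·ln(0.95) = 0.04873
  −(0.01)·ln(0.01) = 0.04605
  −(0.04)·ln(0.04) = 0.12876
Sum: 0.04873 + 0.04605 + 0.12876 = 0.2235 nats.

0.2235 nats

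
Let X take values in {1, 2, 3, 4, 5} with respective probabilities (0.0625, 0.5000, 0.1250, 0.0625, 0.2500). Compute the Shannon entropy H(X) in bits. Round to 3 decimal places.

H(X) = −Σ p·log₂ p.
  −(0.0625)·log₂(0.0625) = 0.2500
  −(0.5000)·log₂(0.5000) = 0.5000
  −(0.1250)·log₂(0.1250) = 0.3750
  −(0.0625)·log₂(0.0625) = 0.2500
  −(0.2500)·log₂(0.2500) = 0.5000
Sum: 0.2500 + 0.5000 + 0.3750 + 0.2500 + 0.5000 = 1.875 bits.

1.875 bits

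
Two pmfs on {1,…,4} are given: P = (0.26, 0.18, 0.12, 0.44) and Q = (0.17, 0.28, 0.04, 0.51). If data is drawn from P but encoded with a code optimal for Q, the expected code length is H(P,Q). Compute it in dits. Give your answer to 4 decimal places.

0.5960 dits

H(P,Q) = −Σ p·log₁₀ q.
  −0.26·log₁₀(0.17) = 0.20008
  −0.18·log₁₀(0.28) = 0.09951
  −0.12·log₁₀(0.04) = 0.16775
  −0.44·log₁₀(0.51) = 0.12867
H(P,Q) = 0.5960 dits.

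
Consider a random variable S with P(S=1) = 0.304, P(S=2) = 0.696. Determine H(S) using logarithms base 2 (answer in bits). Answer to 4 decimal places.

0.8861 bits

H(S) = −Σ p·log₂ p.
  −(0.304)·log₂(0.304) = 0.52223
  −(0.696)·log₂(0.696) = 0.36390
Sum: 0.52223 + 0.36390 = 0.8861 bits.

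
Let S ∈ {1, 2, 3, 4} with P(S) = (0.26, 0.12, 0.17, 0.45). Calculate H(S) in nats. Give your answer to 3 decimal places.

H(S) = −Σ p·ln p.
  −(0.26)·ln(0.26) = 0.3502
  −(0.12)·ln(0.12) = 0.2544
  −(0.17)·ln(0.17) = 0.3012
  −(0.45)·ln(0.45) = 0.3593
Sum: 0.3502 + 0.2544 + 0.3012 + 0.3593 = 1.265 nats.

1.265 nats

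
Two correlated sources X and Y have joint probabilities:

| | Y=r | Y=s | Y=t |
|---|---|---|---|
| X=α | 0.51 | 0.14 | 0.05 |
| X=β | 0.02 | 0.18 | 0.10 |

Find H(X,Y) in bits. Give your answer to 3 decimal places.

1.999 bits

H(X,Y) = −Σ p(x,y)·log₂ p(x,y) over all 6 cells.
  cell (α,r): −0.51·log₂0.51 = 0.4954
  cell (α,s): −0.14·log₂0.14 = 0.3971
  cell (α,t): −0.05·log₂0.05 = 0.2161
  cell (β,r): −0.02·log₂0.02 = 0.1129
  cell (β,s): −0.18·log₂0.18 = 0.4453
  cell (β,t): −0.10·log₂0.10 = 0.3322
Sum = 1.999 bits.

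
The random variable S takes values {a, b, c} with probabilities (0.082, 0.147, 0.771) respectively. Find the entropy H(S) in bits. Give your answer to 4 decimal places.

0.9918 bits

H(S) = −Σ p·log₂ p.
  −(0.082)·log₂(0.082) = 0.29588
  −(0.147)·log₂(0.147) = 0.40662
  −(0.771)·log₂(0.771) = 0.28928
Sum: 0.29588 + 0.40662 + 0.28928 = 0.9918 bits.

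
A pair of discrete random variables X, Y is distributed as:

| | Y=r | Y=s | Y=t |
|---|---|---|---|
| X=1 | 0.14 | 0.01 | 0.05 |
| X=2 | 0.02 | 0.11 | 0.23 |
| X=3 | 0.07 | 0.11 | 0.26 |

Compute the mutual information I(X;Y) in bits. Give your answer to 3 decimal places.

0.217 bits

Marginals: p(X) = (0.2000, 0.3600, 0.4400), p(Y) = (0.2300, 0.2300, 0.5400).
I(X;Y) = H(X) + H(Y) − H(X,Y).
H(X) = 1.5161, H(Y) = 1.4554, H(X,Y) = 2.7546.
I(X;Y) = 1.5161 + 1.4554 − 2.7546 = 0.217 bits.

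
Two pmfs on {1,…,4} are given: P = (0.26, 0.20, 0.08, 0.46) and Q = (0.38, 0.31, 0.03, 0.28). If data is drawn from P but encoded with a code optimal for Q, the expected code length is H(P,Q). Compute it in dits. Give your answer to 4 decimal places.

0.5871 dits

H(P,Q) = −Σ p·log₁₀ q.
  −0.26·log₁₀(0.38) = 0.10926
  −0.20·log₁₀(0.31) = 0.10173
  −0.08·log₁₀(0.03) = 0.12183
  −0.46·log₁₀(0.28) = 0.25431
H(P,Q) = 0.5871 dits.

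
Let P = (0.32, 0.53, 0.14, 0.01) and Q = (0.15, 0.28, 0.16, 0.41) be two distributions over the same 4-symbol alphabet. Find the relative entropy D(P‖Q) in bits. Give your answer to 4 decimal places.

0.7571 bits

D(P‖Q) = Σ p·log₂(p/q).
  0.32·log₂(0.32/0.15) = 0.34980
  0.53·log₂(0.53/0.28) = 0.48790
  0.14·log₂(0.14/0.16) = -0.02697
  0.01·log₂(0.01/0.41) = -0.05358
D(P‖Q) = 0.7571 bits.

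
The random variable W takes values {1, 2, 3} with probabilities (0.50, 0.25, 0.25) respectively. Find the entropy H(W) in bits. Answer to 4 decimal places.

1.5000 bits

H(W) = −Σ p·log₂ p.
  −(0.50)·log₂(0.50) = 0.50000
  −(0.25)·log₂(0.25) = 0.50000
  −(0.25)·log₂(0.25) = 0.50000
Sum: 0.50000 + 0.50000 + 0.50000 = 1.5000 bits.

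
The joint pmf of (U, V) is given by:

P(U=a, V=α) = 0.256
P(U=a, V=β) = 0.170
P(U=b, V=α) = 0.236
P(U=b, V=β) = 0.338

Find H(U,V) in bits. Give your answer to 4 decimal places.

H(U,V) = −Σ p(x,y)·log₂ p(x,y) over all 4 cells.
  cell (a,α): −0.256·log₂0.256 = 0.50324
  cell (a,β): −0.170·log₂0.170 = 0.43459
  cell (b,α): −0.236·log₂0.236 = 0.49162
  cell (b,β): −0.338·log₂0.338 = 0.52894
Sum = 1.9584 bits.

1.9584 bits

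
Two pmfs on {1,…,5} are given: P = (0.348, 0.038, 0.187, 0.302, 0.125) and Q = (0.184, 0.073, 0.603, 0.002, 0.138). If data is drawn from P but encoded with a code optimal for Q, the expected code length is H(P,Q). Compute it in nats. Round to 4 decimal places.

H(P,Q) = −Σ p·ln q.
  −0.348·ln(0.184) = 0.58910
  −0.038·ln(0.073) = 0.09946
  −0.187·ln(0.603) = 0.09459
  −0.302·ln(0.002) = 1.87681
  −0.125·ln(0.138) = 0.24756
H(P,Q) = 2.9075 nats.

2.9075 nats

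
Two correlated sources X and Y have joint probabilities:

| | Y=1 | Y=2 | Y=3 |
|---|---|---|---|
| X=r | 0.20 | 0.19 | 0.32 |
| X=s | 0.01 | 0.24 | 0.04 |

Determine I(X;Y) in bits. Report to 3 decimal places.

Marginals: p(X) = (0.7100, 0.2900), p(Y) = (0.2100, 0.4300, 0.3600).
I(X;Y) = H(X) + H(Y) − H(X,Y).
H(X) = 0.8687, H(Y) = 1.5270, H(X,Y) = 2.1920.
I(X;Y) = 0.8687 + 1.5270 − 2.1920 = 0.204 bits.

0.204 bits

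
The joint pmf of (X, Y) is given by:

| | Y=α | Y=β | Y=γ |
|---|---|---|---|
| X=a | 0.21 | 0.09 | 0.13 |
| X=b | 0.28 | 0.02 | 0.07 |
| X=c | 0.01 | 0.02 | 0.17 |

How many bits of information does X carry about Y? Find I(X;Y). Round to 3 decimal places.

0.254 bits

Marginals: p(X) = (0.4300, 0.3700, 0.2000), p(Y) = (0.5000, 0.1300, 0.3700).
I(X;Y) = Σ p(x,y)·log₂[p(x,y)/(p(x)p(y))].
  (a,α): 0.21·log₂(0.9767) = -0.0071
  (a,β): 0.09·log₂(1.6100) = 0.0618
  (a,γ): 0.13·log₂(0.8171) = -0.0379
  (b,α): 0.28·log₂(1.5135) = 0.1674
  (b,β): 0.02·log₂(0.4158) = -0.0253
  (b,γ): 0.07·log₂(0.5113) = -0.0677
  (c,α): 0.01·log₂(0.1000) = -0.0332
  (c,β): 0.02·log₂(0.7692) = -0.0076
  (c,γ): 0.17·log₂(2.2973) = 0.2040
Sum = 0.254 bits.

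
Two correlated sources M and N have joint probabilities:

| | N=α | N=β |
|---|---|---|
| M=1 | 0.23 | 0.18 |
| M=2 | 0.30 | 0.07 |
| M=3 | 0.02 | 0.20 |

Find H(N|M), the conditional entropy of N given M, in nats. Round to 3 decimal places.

Marginals: p(M) = (0.4100, 0.3700, 0.2200), p(N) = (0.5500, 0.4500).
H(N|M) = Σ p(M) · H(N|M=·).
  M=1: p=0.4100, H(N|M=1) = 0.6857
  M=2: p=0.3700, H(N|M=2) = 0.4850
  M=3: p=0.2200, H(N|M=3) = 0.3046
Weighted sum = 0.528 nats.

0.528 nats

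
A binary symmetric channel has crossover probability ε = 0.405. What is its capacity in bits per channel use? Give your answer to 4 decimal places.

Binary symmetric channel: C = 1 − h₂(ε) where h₂ is the binary entropy function.
h₂(0.405) = −0.405·log₂0.405 − 0.595·log₂0.595 = 0.9738.
C = 1 − 0.9738 = 0.0262 bits per channel use.

0.0262 bits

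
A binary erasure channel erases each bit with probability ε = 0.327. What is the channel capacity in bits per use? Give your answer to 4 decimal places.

0.6730 bits

Binary erasure channel: capacity C = 1 − ε.
C = 1 − 0.327 = 0.6730 bits per channel use.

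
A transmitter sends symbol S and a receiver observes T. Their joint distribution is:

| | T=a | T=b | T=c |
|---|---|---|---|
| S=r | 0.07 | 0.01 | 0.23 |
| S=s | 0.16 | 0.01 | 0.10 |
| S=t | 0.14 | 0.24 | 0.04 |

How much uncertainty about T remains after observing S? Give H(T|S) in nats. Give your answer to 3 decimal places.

Marginals: p(S) = (0.3100, 0.2700, 0.4200), p(T) = (0.3700, 0.2600, 0.3700).
H(T|S) = Σ p(S) · H(T|S=·).
  S=r: p=0.3100, H(T|S=r) = 0.6683
  S=s: p=0.2700, H(T|S=s) = 0.8000
  S=t: p=0.4200, H(T|S=t) = 0.9099
Weighted sum = 0.805 nats.

0.805 nats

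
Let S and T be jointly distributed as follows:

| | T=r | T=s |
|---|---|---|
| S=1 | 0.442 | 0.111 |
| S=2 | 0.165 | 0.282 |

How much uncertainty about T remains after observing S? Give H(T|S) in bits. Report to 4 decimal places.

Marginals: p(S) = (0.5530, 0.4470), p(T) = (0.6070, 0.3930).
H(T|S) = Σ p(S) · H(T|S=·).
  S=1: p=0.5530, H(T|S=1) = 0.7234
  S=2: p=0.4470, H(T|S=2) = 0.9500
Weighted sum = 0.8247 bits.

0.8247 bits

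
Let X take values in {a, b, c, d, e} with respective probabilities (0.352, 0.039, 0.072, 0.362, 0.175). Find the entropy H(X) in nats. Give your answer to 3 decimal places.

H(X) = −Σ p·ln p.
  −(0.352)·ln(0.352) = 0.3675
  −(0.039)·ln(0.039) = 0.1265
  −(0.072)·ln(0.072) = 0.1894
  −(0.362)·ln(0.362) = 0.3678
  −(0.175)·ln(0.175) = 0.3050
Sum: 0.3675 + 0.1265 + 0.1894 + 0.3678 + 0.3050 = 1.356 nats.

1.356 nats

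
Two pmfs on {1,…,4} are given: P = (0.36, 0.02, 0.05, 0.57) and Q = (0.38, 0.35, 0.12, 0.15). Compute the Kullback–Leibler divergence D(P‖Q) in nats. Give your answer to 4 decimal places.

0.6405 nats

D(P‖Q) = Σ p·ln(p/q).
  0.36·ln(0.36/0.38) = -0.01946
  0.02·ln(0.02/0.35) = -0.05724
  0.05·ln(0.05/0.12) = -0.04377
  0.57·ln(0.57/0.15) = 0.76095
D(P‖Q) = 0.6405 nats.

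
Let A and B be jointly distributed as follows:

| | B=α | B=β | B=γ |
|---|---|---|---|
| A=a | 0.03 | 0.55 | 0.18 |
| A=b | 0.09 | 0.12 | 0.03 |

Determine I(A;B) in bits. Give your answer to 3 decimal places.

Marginals: p(A) = (0.7600, 0.2400), p(B) = (0.1200, 0.6700, 0.2100).
I(A;B) = Σ p(x,y)·log₂[p(x,y)/(p(x)p(y))].
  (a,α): 0.03·log₂(0.3289) = -0.0481
  (a,β): 0.55·log₂(1.0801) = 0.0612
  (a,γ): 0.18·log₂(1.1278) = 0.0312
  (b,α): 0.09·log₂(3.1250) = 0.1479
  (b,β): 0.12·log₂(0.7463) = -0.0507
  (b,γ): 0.03·log₂(0.5952) = -0.0225
Sum = 0.119 bits.

0.119 bits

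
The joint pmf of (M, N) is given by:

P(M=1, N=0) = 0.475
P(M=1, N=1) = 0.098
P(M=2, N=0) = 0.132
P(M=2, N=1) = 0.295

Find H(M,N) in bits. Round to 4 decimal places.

1.7437 bits

H(M,N) = −Σ p(x,y)·log₂ p(x,y) over all 4 cells.
  cell (1,0): −0.475·log₂0.475 = 0.51015
  cell (1,1): −0.098·log₂0.098 = 0.32841
  cell (2,0): −0.132·log₂0.132 = 0.38562
  cell (2,1): −0.295·log₂0.295 = 0.51956
Sum = 1.7437 bits.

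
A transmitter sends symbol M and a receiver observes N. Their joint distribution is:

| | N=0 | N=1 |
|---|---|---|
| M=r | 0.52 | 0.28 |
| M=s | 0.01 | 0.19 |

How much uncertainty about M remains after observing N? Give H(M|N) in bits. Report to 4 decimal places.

Chain rule: H(M|N) = H(M,N) − H(N).
Marginals: p(M) = (0.8000, 0.2000), p(N) = (0.5300, 0.4700).
H(M,N) = 1.5265 bits; H(N) = 0.9974 bits.
H(M|N) = 1.5265 − 0.9974 = 0.5291 bits.

0.5291 bits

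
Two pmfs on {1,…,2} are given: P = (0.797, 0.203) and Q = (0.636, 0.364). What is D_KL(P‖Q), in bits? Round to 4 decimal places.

D(P‖Q) = Σ p·log₂(p/q).
  0.797·log₂(0.797/0.636) = 0.25947
  0.203·log₂(0.203/0.364) = -0.17102
D(P‖Q) = 0.0884 bits.

0.0884 bits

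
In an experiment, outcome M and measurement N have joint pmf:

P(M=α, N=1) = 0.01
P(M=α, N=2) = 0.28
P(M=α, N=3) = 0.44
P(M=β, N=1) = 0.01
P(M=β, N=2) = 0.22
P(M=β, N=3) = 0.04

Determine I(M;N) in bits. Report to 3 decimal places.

0.128 bits

Marginals: p(M) = (0.7300, 0.2700), p(N) = (0.0200, 0.5000, 0.4800).
I(M;N) = Σ p(x,y)·log₂[p(x,y)/(p(x)p(y))].
  (α,1): 0.01·log₂(0.6849) = -0.0055
  (α,2): 0.28·log₂(0.7671) = -0.1071
  (α,3): 0.44·log₂(1.2557) = 0.1445
  (β,1): 0.01·log₂(1.8519) = 0.0089
  (β,2): 0.22·log₂(1.6296) = 0.1550
  (β,3): 0.04·log₂(0.3086) = -0.0678
Sum = 0.128 bits.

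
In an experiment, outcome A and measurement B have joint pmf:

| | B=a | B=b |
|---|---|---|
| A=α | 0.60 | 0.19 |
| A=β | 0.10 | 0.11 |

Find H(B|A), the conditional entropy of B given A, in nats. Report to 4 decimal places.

0.5811 nats

Chain rule: H(B|A) = H(A,B) − H(A).
Marginals: p(A) = (0.7900, 0.2100), p(B) = (0.7000, 0.3000).
H(A,B) = 1.0951 nats; H(A) = 0.5140 nats.
H(B|A) = 1.0951 − 0.5140 = 0.5811 nats.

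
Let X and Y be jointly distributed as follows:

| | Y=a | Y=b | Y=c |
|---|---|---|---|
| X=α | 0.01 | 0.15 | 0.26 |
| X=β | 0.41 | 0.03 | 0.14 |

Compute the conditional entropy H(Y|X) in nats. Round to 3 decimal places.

Marginals: p(X) = (0.4200, 0.5800), p(Y) = (0.4200, 0.1800, 0.4000).
H(Y|X) = Σ p(X) · H(Y|X=·).
  X=α: p=0.4200, H(Y|X=α) = 0.7536
  X=β: p=0.5800, H(Y|X=β) = 0.7415
Weighted sum = 0.747 nats.

0.747 nats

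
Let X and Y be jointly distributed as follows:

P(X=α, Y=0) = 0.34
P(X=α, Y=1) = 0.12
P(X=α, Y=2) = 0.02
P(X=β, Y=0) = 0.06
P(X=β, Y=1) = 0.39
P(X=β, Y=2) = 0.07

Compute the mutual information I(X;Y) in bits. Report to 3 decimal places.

0.285 bits

Marginals: p(X) = (0.4800, 0.5200), p(Y) = (0.4000, 0.5100, 0.0900).
I(X;Y) = H(X) + H(Y) − H(X,Y).
H(X) = 0.9988, H(Y) = 1.3369, H(X,Y) = 2.0510.
I(X;Y) = 0.9988 + 1.3369 − 2.0510 = 0.285 bits.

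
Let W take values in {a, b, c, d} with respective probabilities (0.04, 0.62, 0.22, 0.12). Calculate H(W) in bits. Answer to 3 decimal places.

H(W) = −Σ p·log₂ p.
  −(0.04)·log₂(0.04) = 0.1858
  −(0.62)·log₂(0.62) = 0.4276
  −(0.22)·log₂(0.22) = 0.4806
  −(0.12)·log₂(0.12) = 0.3671
Sum: 0.1858 + 0.4276 + 0.4806 + 0.3671 = 1.461 bits.

1.461 bits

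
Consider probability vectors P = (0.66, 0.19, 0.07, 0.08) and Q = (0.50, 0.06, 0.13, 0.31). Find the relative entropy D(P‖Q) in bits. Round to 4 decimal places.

D(P‖Q) = Σ p·log₂(p/q).
  0.66·log₂(0.66/0.50) = 0.26436
  0.19·log₂(0.19/0.06) = 0.31596
  0.07·log₂(0.07/0.13) = -0.06252
  0.08·log₂(0.08/0.31) = -0.15634
D(P‖Q) = 0.3615 bits.

0.3615 bits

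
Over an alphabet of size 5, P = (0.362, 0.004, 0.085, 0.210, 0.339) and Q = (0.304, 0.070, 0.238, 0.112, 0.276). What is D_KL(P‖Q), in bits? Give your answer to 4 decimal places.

0.2394 bits

D(P‖Q) = Σ p·log₂(p/q).
  0.362·log₂(0.362/0.304) = 0.09119
  0.004·log₂(0.004/0.070) = -0.01652
  0.085·log₂(0.085/0.238) = -0.12626
  0.210·log₂(0.210/0.112) = 0.19045
  0.339·log₂(0.339/0.276) = 0.10055
D(P‖Q) = 0.2394 bits.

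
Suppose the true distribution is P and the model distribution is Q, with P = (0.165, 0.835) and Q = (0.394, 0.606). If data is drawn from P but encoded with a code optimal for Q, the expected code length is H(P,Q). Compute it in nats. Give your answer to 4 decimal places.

H(P,Q) = −Σ p·ln q.
  −0.165·ln(0.394) = 0.15368
  −0.835·ln(0.606) = 0.41823
H(P,Q) = 0.5719 nats.

0.5719 nats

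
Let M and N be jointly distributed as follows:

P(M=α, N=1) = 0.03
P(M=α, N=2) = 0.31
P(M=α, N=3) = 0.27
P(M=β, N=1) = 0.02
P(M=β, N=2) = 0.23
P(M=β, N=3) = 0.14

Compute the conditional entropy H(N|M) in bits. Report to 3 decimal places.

Chain rule: H(N|M) = H(M,N) − H(M).
Marginals: p(M) = (0.6100, 0.3900), p(N) = (0.0500, 0.5400, 0.4100).
H(M,N) = 2.1832 bits; H(M) = 0.9648 bits.
H(N|M) = 2.1832 − 0.9648 = 1.218 bits.

1.218 bits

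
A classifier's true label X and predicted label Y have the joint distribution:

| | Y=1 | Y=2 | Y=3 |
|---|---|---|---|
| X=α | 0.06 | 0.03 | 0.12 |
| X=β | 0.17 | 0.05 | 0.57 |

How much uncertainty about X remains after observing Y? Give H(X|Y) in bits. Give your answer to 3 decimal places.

0.727 bits

Chain rule: H(X|Y) = H(X,Y) − H(Y).
Marginals: p(X) = (0.2100, 0.7900), p(Y) = (0.2300, 0.0800, 0.6900).
H(X,Y) = 1.8753 bits; H(Y) = 1.1486 bits.
H(X|Y) = 1.8753 − 1.1486 = 0.727 bits.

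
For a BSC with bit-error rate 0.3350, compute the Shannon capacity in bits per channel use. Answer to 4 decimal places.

0.0800 bits

Binary symmetric channel: C = 1 − h₂(ε) where h₂ is the binary entropy function.
h₂(0.3350) = −0.3350·log₂0.3350 − 0.6650·log₂0.6650 = 0.9200.
C = 1 − 0.9200 = 0.0800 bits per channel use.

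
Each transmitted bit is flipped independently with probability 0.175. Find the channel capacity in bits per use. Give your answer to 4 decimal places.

Binary symmetric channel: C = 1 − h₂(ε) where h₂ is the binary entropy function.
h₂(0.175) = −0.175·log₂0.175 − 0.825·log₂0.825 = 0.6690.
C = 1 − 0.6690 = 0.3310 bits per channel use.

0.3310 bits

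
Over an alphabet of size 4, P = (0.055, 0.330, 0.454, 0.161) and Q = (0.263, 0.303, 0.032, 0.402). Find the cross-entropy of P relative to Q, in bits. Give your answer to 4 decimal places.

3.1406 bits

H(P,Q) = −Σ p·log₂ q.
  −0.055·log₂(0.263) = 0.10598
  −0.330·log₂(0.303) = 0.56846
  −0.454·log₂(0.032) = 2.25447
  −0.161·log₂(0.402) = 0.21167
H(P,Q) = 3.1406 bits.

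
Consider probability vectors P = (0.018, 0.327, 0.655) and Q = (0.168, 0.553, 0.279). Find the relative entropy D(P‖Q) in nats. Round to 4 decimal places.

0.3470 nats

D(P‖Q) = Σ p·ln(p/q).
  0.018·ln(0.018/0.168) = -0.04020
  0.327·ln(0.327/0.553) = -0.17181
  0.655·ln(0.655/0.279) = 0.55899
D(P‖Q) = 0.3470 nats.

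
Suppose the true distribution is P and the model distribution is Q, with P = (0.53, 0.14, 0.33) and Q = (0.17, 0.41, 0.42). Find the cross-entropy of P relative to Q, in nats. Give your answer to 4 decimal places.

H(P,Q) = −Σ p·ln q.
  −0.53·ln(0.17) = 0.93914
  −0.14·ln(0.41) = 0.12482
  −0.33·ln(0.42) = 0.28628
H(P,Q) = 1.3502 nats.

1.3502 nats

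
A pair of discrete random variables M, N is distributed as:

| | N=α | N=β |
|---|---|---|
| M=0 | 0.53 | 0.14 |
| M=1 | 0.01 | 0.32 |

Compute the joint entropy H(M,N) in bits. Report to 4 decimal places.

1.4750 bits

H(M,N) = −Σ p(x,y)·log₂ p(x,y) over all 4 cells.
  cell (0,α): −0.53·log₂0.53 = 0.48545
  cell (0,β): −0.14·log₂0.14 = 0.39711
  cell (1,α): −0.01·log₂0.01 = 0.06644
  cell (1,β): −0.32·log₂0.32 = 0.52603
Sum = 1.4750 bits.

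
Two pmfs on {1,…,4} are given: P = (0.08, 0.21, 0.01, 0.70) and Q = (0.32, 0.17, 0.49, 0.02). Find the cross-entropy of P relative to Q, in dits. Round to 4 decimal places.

1.3936 dits

H(P,Q) = −Σ p·log₁₀ q.
  −0.08·log₁₀(0.32) = 0.03959
  −0.21·log₁₀(0.17) = 0.16161
  −0.01·log₁₀(0.49) = 0.00310
  −0.70·log₁₀(0.02) = 1.18928
H(P,Q) = 1.3936 dits.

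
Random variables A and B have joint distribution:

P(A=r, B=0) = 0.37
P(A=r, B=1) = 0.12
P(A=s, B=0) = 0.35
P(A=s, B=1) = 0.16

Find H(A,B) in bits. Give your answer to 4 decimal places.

1.8509 bits

H(A,B) = −Σ p(x,y)·log₂ p(x,y) over all 4 cells.
  cell (r,0): −0.37·log₂0.37 = 0.53073
  cell (r,1): −0.12·log₂0.12 = 0.36707
  cell (s,0): −0.35·log₂0.35 = 0.53010
  cell (s,1): −0.16·log₂0.16 = 0.42302
Sum = 1.8509 bits.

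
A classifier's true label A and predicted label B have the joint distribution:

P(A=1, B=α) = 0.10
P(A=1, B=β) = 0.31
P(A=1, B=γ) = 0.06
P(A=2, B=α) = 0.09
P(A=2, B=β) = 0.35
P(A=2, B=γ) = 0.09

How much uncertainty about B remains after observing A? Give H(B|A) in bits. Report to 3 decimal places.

1.258 bits

Chain rule: H(B|A) = H(A,B) − H(A).
Marginals: p(A) = (0.4700, 0.5300), p(B) = (0.1900, 0.6600, 0.1500).
H(A,B) = 2.2549 bits; H(A) = 0.9974 bits.
H(B|A) = 2.2549 − 0.9974 = 1.258 bits.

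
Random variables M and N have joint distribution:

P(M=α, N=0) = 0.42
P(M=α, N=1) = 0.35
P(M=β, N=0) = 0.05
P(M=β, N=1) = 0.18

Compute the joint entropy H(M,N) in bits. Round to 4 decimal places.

H(M,N) = −Σ p(x,y)·log₂ p(x,y) over all 4 cells.
  cell (α,0): −0.42·log₂0.42 = 0.52565
  cell (α,1): −0.35·log₂0.35 = 0.53010
  cell (β,0): −0.05·log₂0.05 = 0.21610
  cell (β,1): −0.18·log₂0.18 = 0.44531
Sum = 1.7172 bits.

1.7172 bits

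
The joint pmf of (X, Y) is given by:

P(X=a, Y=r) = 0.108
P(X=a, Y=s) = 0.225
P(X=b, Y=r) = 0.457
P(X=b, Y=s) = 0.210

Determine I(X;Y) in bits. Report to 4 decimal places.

0.0856 bits

Marginals: p(X) = (0.3330, 0.6670), p(Y) = (0.5650, 0.4350).
I(X;Y) = Σ p(x,y)·log₂[p(x,y)/(p(x)p(y))].
  (a,r): 0.108·log₂(0.5740) = -0.08649
  (a,s): 0.225·log₂(1.5533) = 0.14295
  (b,r): 0.457·log₂(1.2127) = 0.12713
  (b,s): 0.210·log₂(0.7238) = -0.09794
Sum = 0.0856 bits.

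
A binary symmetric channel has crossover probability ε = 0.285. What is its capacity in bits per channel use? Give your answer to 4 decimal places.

Binary symmetric channel: C = 1 − h₂(ε) where h₂ is the binary entropy function.
h₂(0.285) = −0.285·log₂0.285 − 0.715·log₂0.715 = 0.8622.
C = 1 − 0.8622 = 0.1378 bits per channel use.

0.1378 bits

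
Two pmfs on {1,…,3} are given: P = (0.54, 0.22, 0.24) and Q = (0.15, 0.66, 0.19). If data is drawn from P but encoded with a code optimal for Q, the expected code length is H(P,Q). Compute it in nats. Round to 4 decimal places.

H(P,Q) = −Σ p·ln q.
  −0.54·ln(0.15) = 1.02444
  −0.22·ln(0.66) = 0.09141
  −0.24·ln(0.19) = 0.39858
H(P,Q) = 1.5144 nats.

1.5144 nats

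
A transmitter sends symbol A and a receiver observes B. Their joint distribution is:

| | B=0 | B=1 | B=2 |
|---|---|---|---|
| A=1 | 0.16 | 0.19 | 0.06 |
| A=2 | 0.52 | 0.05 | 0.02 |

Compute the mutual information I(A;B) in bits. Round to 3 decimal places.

Marginals: p(A) = (0.4100, 0.5900), p(B) = (0.6800, 0.2400, 0.0800).
I(A;B) = H(A) + H(B) − H(A,B).
H(A) = 0.9765, H(B) = 1.1640, H(A,B) = 1.9413.
I(A;B) = 0.9765 + 1.1640 − 1.9413 = 0.199 bits.

0.199 bits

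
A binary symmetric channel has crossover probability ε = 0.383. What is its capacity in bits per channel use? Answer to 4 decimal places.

Binary symmetric channel: C = 1 − h₂(ε) where h₂ is the binary entropy function.
h₂(0.383) = −0.383·log₂0.383 − 0.617·log₂0.617 = 0.9601.
C = 1 − 0.9601 = 0.0399 bits per channel use.

0.0399 bits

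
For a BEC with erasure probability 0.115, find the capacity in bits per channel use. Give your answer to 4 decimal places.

Binary erasure channel: capacity C = 1 − ε.
C = 1 − 0.115 = 0.8850 bits per channel use.

0.8850 bits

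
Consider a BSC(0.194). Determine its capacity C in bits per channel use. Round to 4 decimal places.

Binary symmetric channel: C = 1 − h₂(ε) where h₂ is the binary entropy function.
h₂(0.194) = −0.194·log₂0.194 − 0.806·log₂0.806 = 0.7098.
C = 1 − 0.7098 = 0.2902 bits per channel use.

0.2902 bits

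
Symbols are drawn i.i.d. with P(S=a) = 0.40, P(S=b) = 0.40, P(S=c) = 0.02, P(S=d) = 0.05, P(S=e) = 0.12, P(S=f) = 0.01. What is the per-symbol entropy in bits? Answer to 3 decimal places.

1.820 bits

H(S) = −Σ p·log₂ p.
  −(0.40)·log₂(0.40) = 0.5288
  −(0.40)·log₂(0.40) = 0.5288
  −(0.02)·log₂(0.02) = 0.1129
  −(0.05)·log₂(0.05) = 0.2161
  −(0.12)·log₂(0.12) = 0.3671
  −(0.01)·log₂(0.01) = 0.0664
Sum: 0.5288 + 0.5288 + 0.1129 + 0.2161 + 0.3671 + 0.0664 = 1.820 bits.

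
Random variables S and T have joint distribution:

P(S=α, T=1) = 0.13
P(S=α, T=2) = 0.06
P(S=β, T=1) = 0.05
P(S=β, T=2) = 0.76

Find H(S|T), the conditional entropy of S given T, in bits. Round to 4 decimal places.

Chain rule: H(S|T) = H(S,T) − H(T).
Marginals: p(S) = (0.1900, 0.8100), p(T) = (0.1800, 0.8200).
H(S,T) = 1.1432 bits; H(T) = 0.6801 bits.
H(S|T) = 1.1432 − 0.6801 = 0.4631 bits.

0.4631 bits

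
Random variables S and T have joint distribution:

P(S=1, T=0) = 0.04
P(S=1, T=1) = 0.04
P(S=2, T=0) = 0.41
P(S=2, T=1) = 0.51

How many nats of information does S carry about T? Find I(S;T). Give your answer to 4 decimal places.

Marginals: p(S) = (0.0800, 0.9200), p(T) = (0.4500, 0.5500).
I(S;T) = Σ p(x,y)·ln[p(x,y)/(p(x)p(y))].
  (1,0): 0.04·ln(1.1111) = 0.00421
  (1,1): 0.04·ln(0.9091) = -0.00381
  (2,0): 0.41·ln(0.9903) = -0.00398
  (2,1): 0.51·ln(1.0079) = 0.00402
Sum = 0.0004 nats.

0.0004 nats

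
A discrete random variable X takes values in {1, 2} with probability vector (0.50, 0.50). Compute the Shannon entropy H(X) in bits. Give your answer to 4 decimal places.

1.0000 bits

H(X) = −Σ p·log₂ p.
  −(0.50)·log₂(0.50) = 0.50000
  −(0.50)·log₂(0.50) = 0.50000
Sum: 0.50000 + 0.50000 = 1.0000 bits.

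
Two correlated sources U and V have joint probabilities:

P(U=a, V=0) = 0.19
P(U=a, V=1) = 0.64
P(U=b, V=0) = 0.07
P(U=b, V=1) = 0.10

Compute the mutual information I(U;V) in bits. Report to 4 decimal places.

0.0164 bits

Marginals: p(U) = (0.8300, 0.1700), p(V) = (0.2600, 0.7400).
I(U;V) = Σ p(x,y)·log₂[p(x,y)/(p(x)p(y))].
  (a,0): 0.19·log₂(0.8804) = -0.03490
  (a,1): 0.64·log₂(1.0420) = 0.03799
  (b,0): 0.07·log₂(1.5837) = 0.04643
  (b,1): 0.10·log₂(0.7949) = -0.03311
Sum = 0.0164 bits.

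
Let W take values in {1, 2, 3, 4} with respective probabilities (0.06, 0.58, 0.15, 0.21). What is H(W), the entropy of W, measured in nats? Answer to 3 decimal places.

1.097 nats

H(W) = −Σ p·ln p.
  −(0.06)·ln(0.06) = 0.1688
  −(0.58)·ln(0.58) = 0.3159
  −(0.15)·ln(0.15) = 0.2846
  −(0.21)·ln(0.21) = 0.3277
Sum: 0.1688 + 0.3159 + 0.2846 + 0.3277 = 1.097 nats.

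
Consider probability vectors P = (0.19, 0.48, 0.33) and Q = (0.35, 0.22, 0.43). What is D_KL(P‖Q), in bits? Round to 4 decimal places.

D(P‖Q) = Σ p·log₂(p/q).
  0.19·log₂(0.19/0.35) = -0.16746
  0.48·log₂(0.48/0.22) = 0.54025
  0.33·log₂(0.33/0.43) = -0.12602
D(P‖Q) = 0.2468 bits.

0.2468 bits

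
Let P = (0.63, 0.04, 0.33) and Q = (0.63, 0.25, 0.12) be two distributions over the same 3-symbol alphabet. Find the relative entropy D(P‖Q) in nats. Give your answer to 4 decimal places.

D(P‖Q) = Σ p·ln(p/q).
  0.63·ln(0.63/0.63) = 0.00000
  0.04·ln(0.04/0.25) = -0.07330
  0.33·ln(0.33/0.12) = 0.33383
D(P‖Q) = 0.2605 nats.

0.2605 nats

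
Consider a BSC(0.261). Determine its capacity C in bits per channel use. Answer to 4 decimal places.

0.1717 bits

Binary symmetric channel: C = 1 − h₂(ε) where h₂ is the binary entropy function.
h₂(0.261) = −0.261·log₂0.261 − 0.739·log₂0.739 = 0.8283.
C = 1 − 0.8283 = 0.1717 bits per channel use.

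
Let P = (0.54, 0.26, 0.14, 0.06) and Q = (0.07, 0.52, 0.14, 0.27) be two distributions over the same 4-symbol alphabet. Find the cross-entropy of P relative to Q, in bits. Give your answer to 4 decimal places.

2.8274 bits

H(P,Q) = −Σ p·log₂ q.
  −0.54·log₂(0.07) = 2.07171
  −0.26·log₂(0.52) = 0.24529
  −0.14·log₂(0.14) = 0.39711
  −0.06·log₂(0.27) = 0.11334
H(P,Q) = 2.8274 bits.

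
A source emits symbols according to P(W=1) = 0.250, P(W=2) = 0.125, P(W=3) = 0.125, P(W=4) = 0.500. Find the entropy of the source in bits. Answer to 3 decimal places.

H(W) = −Σ p·log₂ p.
  −(0.250)·log₂(0.250) = 0.5000
  −(0.125)·log₂(0.125) = 0.3750
  −(0.125)·log₂(0.125) = 0.3750
  −(0.500)·log₂(0.500) = 0.5000
Sum: 0.5000 + 0.3750 + 0.3750 + 0.5000 = 1.750 bits.

1.750 bits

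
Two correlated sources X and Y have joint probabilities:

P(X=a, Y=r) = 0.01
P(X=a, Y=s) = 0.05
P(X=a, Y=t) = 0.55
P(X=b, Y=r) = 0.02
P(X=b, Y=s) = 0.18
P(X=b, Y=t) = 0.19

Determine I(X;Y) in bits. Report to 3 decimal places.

Marginals: p(X) = (0.6100, 0.3900), p(Y) = (0.0300, 0.2300, 0.7400).
I(X;Y) = H(X) + H(Y) − H(X,Y).
H(X) = 0.9648, H(Y) = 0.9609, H(X,Y) = 1.7703.
I(X;Y) = 0.9648 + 0.9609 − 1.7703 = 0.155 bits.

0.155 bits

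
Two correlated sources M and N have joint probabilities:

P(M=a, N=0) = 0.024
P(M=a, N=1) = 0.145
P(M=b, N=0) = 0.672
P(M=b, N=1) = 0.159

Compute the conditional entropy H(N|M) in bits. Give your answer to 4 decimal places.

0.6849 bits

Marginals: p(M) = (0.1690, 0.8310), p(N) = (0.6960, 0.3040).
H(N|M) = Σ p(M) · H(N|M=·).
  M=a: p=0.1690, H(N|M=a) = 0.5895
  M=b: p=0.8310, H(N|M=b) = 0.7043
Weighted sum = 0.6849 bits.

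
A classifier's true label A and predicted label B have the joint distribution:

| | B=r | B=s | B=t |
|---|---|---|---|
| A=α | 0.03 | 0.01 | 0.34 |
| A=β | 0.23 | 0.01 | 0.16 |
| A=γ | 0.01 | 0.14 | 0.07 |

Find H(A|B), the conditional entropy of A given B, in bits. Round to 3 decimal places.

1.061 bits

Chain rule: H(A|B) = H(A,B) − H(B).
Marginals: p(A) = (0.3800, 0.4000, 0.2200), p(B) = (0.2700, 0.1600, 0.5700).
H(A,B) = 2.4566 bits; H(B) = 1.3953 bits.
H(A|B) = 2.4566 − 1.3953 = 1.061 bits.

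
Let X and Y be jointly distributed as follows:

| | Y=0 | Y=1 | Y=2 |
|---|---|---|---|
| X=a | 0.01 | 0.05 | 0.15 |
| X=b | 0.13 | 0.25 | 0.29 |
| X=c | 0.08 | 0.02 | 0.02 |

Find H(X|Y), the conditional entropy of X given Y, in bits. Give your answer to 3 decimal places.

1.089 bits

Chain rule: H(X|Y) = H(X,Y) − H(Y).
Marginals: p(X) = (0.2100, 0.6700, 0.1200), p(Y) = (0.2200, 0.3200, 0.4600).
H(X,Y) = 2.6109 bits; H(Y) = 1.5219 bits.
H(X|Y) = 2.6109 − 1.5219 = 1.089 bits.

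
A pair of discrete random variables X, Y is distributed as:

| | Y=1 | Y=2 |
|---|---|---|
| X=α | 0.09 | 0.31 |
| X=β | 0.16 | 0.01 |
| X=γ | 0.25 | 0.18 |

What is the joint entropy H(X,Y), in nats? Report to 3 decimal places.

1.574 nats

H(X,Y) = −Σ p(x,y)·ln p(x,y) over all 6 cells.
  cell (α,1): −0.09·ln0.09 = 0.2167
  cell (α,2): −0.31·ln0.31 = 0.3631
  cell (β,1): −0.16·ln0.16 = 0.2932
  cell (β,2): −0.01·ln0.01 = 0.0461
  cell (γ,1): −0.25·ln0.25 = 0.3466
  cell (γ,2): −0.18·ln0.18 = 0.3087
Sum = 1.574 nats.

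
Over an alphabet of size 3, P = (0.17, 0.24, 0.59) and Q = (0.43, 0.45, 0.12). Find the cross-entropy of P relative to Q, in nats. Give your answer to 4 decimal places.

1.5861 nats

H(P,Q) = −Σ p·ln q.
  −0.17·ln(0.43) = 0.14347
  −0.24·ln(0.45) = 0.19164
  −0.59·ln(0.12) = 1.25096
H(P,Q) = 1.5861 nats.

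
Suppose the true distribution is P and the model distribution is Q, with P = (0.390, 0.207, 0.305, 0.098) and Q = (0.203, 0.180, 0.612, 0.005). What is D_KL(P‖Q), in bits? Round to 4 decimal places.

0.5234 bits

D(P‖Q) = Σ p·log₂(p/q).
  0.390·log₂(0.390/0.203) = 0.36738
  0.207·log₂(0.207/0.180) = 0.04174
  0.305·log₂(0.305/0.612) = -0.30644
  0.098·log₂(0.098/0.005) = 0.42069
D(P‖Q) = 0.5234 bits.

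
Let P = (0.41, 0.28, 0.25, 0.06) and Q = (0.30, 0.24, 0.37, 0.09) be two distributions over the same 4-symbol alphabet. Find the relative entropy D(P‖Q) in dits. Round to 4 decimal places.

D(P‖Q) = Σ p·log₁₀(p/q).
  0.41·log₁₀(0.41/0.30) = 0.05562
  0.28·log₁₀(0.28/0.24) = 0.01875
  0.25·log₁₀(0.25/0.37) = -0.04257
  0.06·log₁₀(0.06/0.09) = -0.01057
D(P‖Q) = 0.0212 dits.

0.0212 dits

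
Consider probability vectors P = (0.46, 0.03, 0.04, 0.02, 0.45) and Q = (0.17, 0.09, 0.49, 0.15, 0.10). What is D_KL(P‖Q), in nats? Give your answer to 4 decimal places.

D(P‖Q) = Σ p·ln(p/q).
  0.46·ln(0.46/0.17) = 0.45790
  0.03·ln(0.03/0.09) = -0.03296
  0.04·ln(0.04/0.49) = -0.10022
  0.02·ln(0.02/0.15) = -0.04030
  0.45·ln(0.45/0.10) = 0.67683
D(P‖Q) = 0.9613 nats.

0.9613 nats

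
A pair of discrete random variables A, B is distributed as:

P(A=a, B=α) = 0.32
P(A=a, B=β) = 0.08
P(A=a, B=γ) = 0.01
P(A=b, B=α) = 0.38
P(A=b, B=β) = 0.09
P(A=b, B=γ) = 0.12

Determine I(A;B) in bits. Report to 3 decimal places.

Marginals: p(A) = (0.4100, 0.5900), p(B) = (0.7000, 0.1700, 0.1300).
I(A;B) = Σ p(x,y)·log₂[p(x,y)/(p(x)p(y))].
  (a,α): 0.32·log₂(1.1150) = 0.0502
  (a,β): 0.08·log₂(1.1478) = 0.0159
  (a,γ): 0.01·log₂(0.1876) = -0.0241
  (b,α): 0.38·log₂(0.9201) = -0.0457
  (b,β): 0.09·log₂(0.8973) = -0.0141
  (b,γ): 0.12·log₂(1.5645) = 0.0775
Sum = 0.060 bits.

0.060 bits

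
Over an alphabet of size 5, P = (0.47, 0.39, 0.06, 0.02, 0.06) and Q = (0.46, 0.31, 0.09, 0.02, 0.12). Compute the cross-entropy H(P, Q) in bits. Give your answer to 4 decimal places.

H(P,Q) = −Σ p·log₂ q.
  −0.47·log₂(0.46) = 0.52654
  −0.39·log₂(0.31) = 0.65897
  −0.06·log₂(0.09) = 0.20844
  −0.02·log₂(0.02) = 0.11288
  −0.06·log₂(0.12) = 0.18353
H(P,Q) = 1.6904 bits.

1.6904 bits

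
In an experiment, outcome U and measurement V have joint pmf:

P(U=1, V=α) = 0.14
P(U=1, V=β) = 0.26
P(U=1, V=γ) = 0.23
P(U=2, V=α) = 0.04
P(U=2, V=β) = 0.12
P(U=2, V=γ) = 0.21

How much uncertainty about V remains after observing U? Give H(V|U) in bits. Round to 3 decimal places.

Chain rule: H(V|U) = H(U,V) − H(U).
Marginals: p(U) = (0.6300, 0.3700), p(V) = (0.1800, 0.3800, 0.4400).
H(U,V) = 2.4157 bits; H(U) = 0.9507 bits.
H(V|U) = 2.4157 − 0.9507 = 1.465 bits.

1.465 bits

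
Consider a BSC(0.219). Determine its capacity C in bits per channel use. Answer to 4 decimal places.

0.2417 bits

Binary symmetric channel: C = 1 − h₂(ε) where h₂ is the binary entropy function.
h₂(0.219) = −0.219·log₂0.219 − 0.781·log₂0.781 = 0.7583.
C = 1 − 0.7583 = 0.2417 bits per channel use.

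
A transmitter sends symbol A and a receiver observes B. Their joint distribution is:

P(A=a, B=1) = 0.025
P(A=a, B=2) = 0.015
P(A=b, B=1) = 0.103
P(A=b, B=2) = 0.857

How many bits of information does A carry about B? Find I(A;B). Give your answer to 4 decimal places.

0.0417 bits

Marginals: p(A) = (0.0400, 0.9600), p(B) = (0.1280, 0.8720).
I(A;B) = Σ p(x,y)·log₂[p(x,y)/(p(x)p(y))].
  (a,1): 0.025·log₂(4.8828) = 0.05719
  (a,2): 0.015·log₂(0.4300) = -0.01826
  (b,1): 0.103·log₂(0.8382) = -0.02622
  (b,2): 0.857·log₂(1.0237) = 0.02902
Sum = 0.0417 bits.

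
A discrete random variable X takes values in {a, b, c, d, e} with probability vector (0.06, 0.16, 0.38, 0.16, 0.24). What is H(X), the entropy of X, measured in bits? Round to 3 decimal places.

2.114 bits

H(X) = −Σ p·log₂ p.
  −(0.06)·log₂(0.06) = 0.2435
  −(0.16)·log₂(0.16) = 0.4230
  −(0.38)·log₂(0.38) = 0.5305
  −(0.16)·log₂(0.16) = 0.4230
  −(0.24)·log₂(0.24) = 0.4941
Sum: 0.2435 + 0.4230 + 0.5305 + 0.4230 + 0.4941 = 2.114 bits.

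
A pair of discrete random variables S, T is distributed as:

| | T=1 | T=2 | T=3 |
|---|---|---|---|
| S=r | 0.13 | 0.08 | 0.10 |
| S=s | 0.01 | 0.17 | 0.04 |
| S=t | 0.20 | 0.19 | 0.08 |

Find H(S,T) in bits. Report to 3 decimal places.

2.904 bits

H(S,T) = −Σ p(x,y)·log₂ p(x,y) over all 9 cells.
  cell (r,1): −0.13·log₂0.13 = 0.3826
  cell (r,2): −0.08·log₂0.08 = 0.2915
  cell (r,3): −0.10·log₂0.10 = 0.3322
  cell (s,1): −0.01·log₂0.01 = 0.0664
  cell (s,2): −0.17·log₂0.17 = 0.4346
  cell (s,3): −0.04·log₂0.04 = 0.1858
  cell (t,1): −0.20·log₂0.20 = 0.4644
  cell (t,2): −0.19·log₂0.19 = 0.4552
  cell (t,3): −0.08·log₂0.08 = 0.2915
Sum = 2.904 bits.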